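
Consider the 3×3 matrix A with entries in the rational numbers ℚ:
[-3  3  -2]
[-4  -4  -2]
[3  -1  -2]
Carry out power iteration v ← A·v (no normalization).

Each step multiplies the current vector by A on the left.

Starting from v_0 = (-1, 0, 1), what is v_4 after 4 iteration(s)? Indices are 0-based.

v_0 = (-1, 0, 1).
v_1 = A·v_0 = (1, 2, -5).
v_2 = A·v_1 = (13, -2, 11).
v_3 = A·v_2 = (-67, -66, 19).
v_4 = A·v_3 = (-35, 494, -173).

v_4 = (-35, 494, -173)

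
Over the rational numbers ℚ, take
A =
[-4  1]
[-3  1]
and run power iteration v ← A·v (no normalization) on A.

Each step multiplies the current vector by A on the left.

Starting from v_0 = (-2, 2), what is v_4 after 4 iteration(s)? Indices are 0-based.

v_0 = (-2, 2).
v_1 = A·v_0 = (10, 8).
v_2 = A·v_1 = (-32, -22).
v_3 = A·v_2 = (106, 74).
v_4 = A·v_3 = (-350, -244).

v_4 = (-350, -244)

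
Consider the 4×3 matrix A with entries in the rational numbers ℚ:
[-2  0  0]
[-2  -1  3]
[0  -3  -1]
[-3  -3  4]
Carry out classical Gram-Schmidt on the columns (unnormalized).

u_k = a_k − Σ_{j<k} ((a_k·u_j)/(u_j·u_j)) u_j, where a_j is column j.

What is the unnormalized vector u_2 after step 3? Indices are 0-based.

u_2 = (-210/101, 90/101, -110/101, 80/101)

Step 1: u_0 = a_0 = (-2, -2, 0, -3).
Step 2: u_1 = a_1 − (11/17)·u_0 = (22/17, 5/17, -3, -18/17).
Step 3: u_2 = a_2 − (-18/17)·u_0 − (-3/101)·u_1 = (-210/101, 90/101, -110/101, 80/101).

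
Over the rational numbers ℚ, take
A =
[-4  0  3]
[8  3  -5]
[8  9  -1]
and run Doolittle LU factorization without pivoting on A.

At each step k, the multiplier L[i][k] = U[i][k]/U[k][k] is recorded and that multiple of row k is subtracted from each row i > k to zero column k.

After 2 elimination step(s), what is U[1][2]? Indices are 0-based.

k=0: U[0][0]=-4
  eliminate (1,0): mult=-2, new row 1: (0, 3, 1); set L[1][0]=-2
  eliminate (2,0): mult=-2, new row 2: (0, 9, 5); set L[2][0]=-2
k=1: U[1][1]=3
  eliminate (2,1): mult=3, new row 2: (0, 0, 2); set L[2][1]=3

U[1][2] = 1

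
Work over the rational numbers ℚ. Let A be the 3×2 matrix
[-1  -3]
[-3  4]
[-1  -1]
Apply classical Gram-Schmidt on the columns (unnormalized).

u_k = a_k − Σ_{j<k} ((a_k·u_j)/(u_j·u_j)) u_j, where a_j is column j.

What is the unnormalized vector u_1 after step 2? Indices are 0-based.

Step 1: u_0 = a_0 = (-1, -3, -1).
Step 2: u_1 = a_1 − (-8/11)·u_0 = (-41/11, 20/11, -19/11).

u_1 = (-41/11, 20/11, -19/11)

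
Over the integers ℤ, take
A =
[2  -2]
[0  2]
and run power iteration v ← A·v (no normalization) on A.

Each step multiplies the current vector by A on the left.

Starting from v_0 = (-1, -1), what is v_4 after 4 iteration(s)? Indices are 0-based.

v_0 = (-1, -1).
v_1 = A·v_0 = (0, -2).
v_2 = A·v_1 = (4, -4).
v_3 = A·v_2 = (16, -8).
v_4 = A·v_3 = (48, -16).

v_4 = (48, -16)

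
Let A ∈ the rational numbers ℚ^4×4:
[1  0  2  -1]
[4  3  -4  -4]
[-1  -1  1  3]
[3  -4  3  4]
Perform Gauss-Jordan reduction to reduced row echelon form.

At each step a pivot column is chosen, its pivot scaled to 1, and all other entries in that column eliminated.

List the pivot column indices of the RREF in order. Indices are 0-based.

step 1: normalize row 0 (÷1) = (1, 0, 2, -1)
  row 1: subtract 4×row0 = (0, 3, -12, 0)
  row 2: subtract -1×row0 = (0, -1, 3, 2)
  row 3: subtract 3×row0 = (0, -4, -3, 7)
step 2: normalize row 1 (÷3) = (0, 1, -4, 0)
  row 2: subtract -1×row1 = (0, 0, -1, 2)
  row 3: subtract -4×row1 = (0, 0, -19, 7)
step 3: normalize row 2 (÷-1) = (0, 0, 1, -2)
  row 0: subtract 2×row2 = (1, 0, 0, 3)
  row 1: subtract -4×row2 = (0, 1, 0, -8)
  row 3: subtract -19×row2 = (0, 0, 0, -31)
step 4: normalize row 3 (÷-31) = (0, 0, 0, 1)
  row 0: subtract 3×row3 = (1, 0, 0, 0)
  row 1: subtract -8×row3 = (0, 1, 0, 0)
  row 2: subtract -2×row3 = (0, 0, 1, 0)

pivot columns: 0, 1, 2, 3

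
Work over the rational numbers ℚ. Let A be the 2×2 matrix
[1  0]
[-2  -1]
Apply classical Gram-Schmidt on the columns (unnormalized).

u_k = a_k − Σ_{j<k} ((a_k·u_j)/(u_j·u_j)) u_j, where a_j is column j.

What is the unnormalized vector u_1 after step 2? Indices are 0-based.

u_1 = (-2/5, -1/5)

Step 1: u_0 = a_0 = (1, -2).
Step 2: u_1 = a_1 − (2/5)·u_0 = (-2/5, -1/5).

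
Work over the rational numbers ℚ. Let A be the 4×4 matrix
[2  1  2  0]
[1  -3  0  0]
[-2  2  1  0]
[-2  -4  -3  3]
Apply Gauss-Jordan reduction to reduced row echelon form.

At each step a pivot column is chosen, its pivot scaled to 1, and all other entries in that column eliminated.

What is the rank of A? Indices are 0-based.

rank = 4

step 1: normalize row 0 (÷2) = (1, 1/2, 1, 0)
  row 1: subtract 1×row0 = (0, -7/2, -1, 0)
  row 2: subtract -2×row0 = (0, 3, 3, 0)
  row 3: subtract -2×row0 = (0, -3, -1, 3)
step 2: normalize row 1 (÷-7/2) = (0, 1, 2/7, 0)
  row 0: subtract 1/2×row1 = (1, 0, 6/7, 0)
  row 2: subtract 3×row1 = (0, 0, 15/7, 0)
  row 3: subtract -3×row1 = (0, 0, -1/7, 3)
step 3: normalize row 2 (÷15/7) = (0, 0, 1, 0)
  row 0: subtract 6/7×row2 = (1, 0, 0, 0)
  row 1: subtract 2/7×row2 = (0, 1, 0, 0)
  row 3: subtract -1/7×row2 = (0, 0, 0, 3)
step 4: normalize row 3 (÷3) = (0, 0, 0, 1)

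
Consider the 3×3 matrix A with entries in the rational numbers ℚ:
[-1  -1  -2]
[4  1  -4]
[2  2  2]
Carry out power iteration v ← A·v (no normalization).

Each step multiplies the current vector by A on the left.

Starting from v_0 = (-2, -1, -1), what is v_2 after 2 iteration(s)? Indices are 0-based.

v_0 = (-2, -1, -1).
v_1 = A·v_0 = (5, -5, -8).
v_2 = A·v_1 = (16, 47, -16).

v_2 = (16, 47, -16)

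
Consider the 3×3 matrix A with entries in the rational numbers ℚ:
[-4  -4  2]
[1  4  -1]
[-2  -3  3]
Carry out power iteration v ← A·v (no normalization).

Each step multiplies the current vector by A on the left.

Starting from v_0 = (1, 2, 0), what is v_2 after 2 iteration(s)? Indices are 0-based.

v_0 = (1, 2, 0).
v_1 = A·v_0 = (-12, 9, -8).
v_2 = A·v_1 = (-4, 32, -27).

v_2 = (-4, 32, -27)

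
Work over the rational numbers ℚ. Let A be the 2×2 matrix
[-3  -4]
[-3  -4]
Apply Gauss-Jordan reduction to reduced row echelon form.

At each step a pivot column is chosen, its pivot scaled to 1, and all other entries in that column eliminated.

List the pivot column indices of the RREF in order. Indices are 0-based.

pivot columns: 0

[1] R0 /= -3  ⇒  (1, 4/3)
     R1 -= -3·R0  ⇒  (0, 0)
column 1 empty below row 1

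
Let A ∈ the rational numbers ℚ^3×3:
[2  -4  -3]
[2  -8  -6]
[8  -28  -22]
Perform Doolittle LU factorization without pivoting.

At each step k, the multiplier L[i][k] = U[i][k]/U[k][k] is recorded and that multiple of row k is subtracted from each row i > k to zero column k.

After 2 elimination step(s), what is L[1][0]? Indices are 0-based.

Step 1: pivot at (0,0) is 2.
  row1 ← row1 − (1)·row0  ⇒  L[1][0]=1, U row1=(0, -4, -3)
  row2 ← row2 − (4)·row0  ⇒  L[2][0]=4, U row2=(0, -12, -10)
Step 2: pivot at (1,1) is -4.
  row2 ← row2 − (3)·row1  ⇒  L[2][1]=3, U row2=(0, 0, -1)

L[1][0] = 1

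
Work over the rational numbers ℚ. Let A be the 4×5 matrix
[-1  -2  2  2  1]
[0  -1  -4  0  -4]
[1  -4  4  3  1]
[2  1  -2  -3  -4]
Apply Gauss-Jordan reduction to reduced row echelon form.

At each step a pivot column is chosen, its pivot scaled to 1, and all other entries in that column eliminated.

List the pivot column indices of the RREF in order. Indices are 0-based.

pivot columns: 0, 1, 2, 3

pivot(0,0)=-1: scale R0 → (1, 2, -2, -2, -1)
  clear (2,0): R2 −= (1)R0 → (0, -6, 6, 5, 2)
  clear (3,0): R3 −= (2)R0 → (0, -3, 2, 1, -2)
pivot(1,1)=-1: scale R1 → (0, 1, 4, 0, 4)
  clear (0,1): R0 −= (2)R1 → (1, 0, -10, -2, -9)
  clear (2,1): R2 −= (-6)R1 → (0, 0, 30, 5, 26)
  clear (3,1): R3 −= (-3)R1 → (0, 0, 14, 1, 10)
pivot(2,2)=30: scale R2 → (0, 0, 1, 1/6, 13/15)
  clear (0,2): R0 −= (-10)R2 → (1, 0, 0, -1/3, -1/3)
  clear (1,2): R1 −= (4)R2 → (0, 1, 0, -2/3, 8/15)
  clear (3,2): R3 −= (14)R2 → (0, 0, 0, -4/3, -32/15)
pivot(3,3)=-4/3: scale R3 → (0, 0, 0, 1, 8/5)
  clear (0,3): R0 −= (-1/3)R3 → (1, 0, 0, 0, 1/5)
  clear (1,3): R1 −= (-2/3)R3 → (0, 1, 0, 0, 8/5)
  clear (2,3): R2 −= (1/6)R3 → (0, 0, 1, 0, 3/5)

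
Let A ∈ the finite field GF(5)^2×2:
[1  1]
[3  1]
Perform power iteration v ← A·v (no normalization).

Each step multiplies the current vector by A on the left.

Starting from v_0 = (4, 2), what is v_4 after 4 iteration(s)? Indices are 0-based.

v_4 = (4, 3)

v_0 = (4, 2).
v_1 = A·v_0 = (1, 4).
v_2 = A·v_1 = (0, 2).
v_3 = A·v_2 = (2, 2).
v_4 = A·v_3 = (4, 3).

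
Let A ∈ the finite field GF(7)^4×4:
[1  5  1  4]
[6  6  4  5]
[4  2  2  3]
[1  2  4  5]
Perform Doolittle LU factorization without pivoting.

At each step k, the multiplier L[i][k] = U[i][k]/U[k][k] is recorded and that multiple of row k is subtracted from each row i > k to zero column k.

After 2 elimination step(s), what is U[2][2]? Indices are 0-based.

Step 1: pivot at (0,0) is 1.
  row1 ← row1 − (6)·row0  ⇒  L[1][0]=6, U row1=(0, 4, 5, 2)
  row2 ← row2 − (4)·row0  ⇒  L[2][0]=4, U row2=(0, 3, 5, 1)
  row3 ← row3 − (1)·row0  ⇒  L[3][0]=1, U row3=(0, 4, 3, 1)
Step 2: pivot at (1,1) is 4.
  row2 ← row2 − (6)·row1  ⇒  L[2][1]=6, U row2=(0, 0, 3, 3)
  row3 ← row3 − (1)·row1  ⇒  L[3][1]=1, U row3=(0, 0, 5, 6)

U[2][2] = 3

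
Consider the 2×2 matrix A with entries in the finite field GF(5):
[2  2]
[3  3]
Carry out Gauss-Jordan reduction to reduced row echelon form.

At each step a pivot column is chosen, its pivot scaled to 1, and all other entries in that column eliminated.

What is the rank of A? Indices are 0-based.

rank = 1

[1] R0 /= 2  ⇒  (1, 1)
     R1 -= 3·R0  ⇒  (0, 0)
column 1 empty below row 1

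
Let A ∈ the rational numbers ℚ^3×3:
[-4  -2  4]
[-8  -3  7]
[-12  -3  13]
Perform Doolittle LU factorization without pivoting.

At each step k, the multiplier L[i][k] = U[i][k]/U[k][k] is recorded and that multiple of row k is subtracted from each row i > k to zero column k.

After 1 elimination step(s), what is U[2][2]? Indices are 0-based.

U[2][2] = 1

Step 1: pivot at (0,0) is -4.
  row1 ← row1 − (2)·row0  ⇒  L[1][0]=2, U row1=(0, 1, -1)
  row2 ← row2 − (3)·row0  ⇒  L[2][0]=3, U row2=(0, 3, 1)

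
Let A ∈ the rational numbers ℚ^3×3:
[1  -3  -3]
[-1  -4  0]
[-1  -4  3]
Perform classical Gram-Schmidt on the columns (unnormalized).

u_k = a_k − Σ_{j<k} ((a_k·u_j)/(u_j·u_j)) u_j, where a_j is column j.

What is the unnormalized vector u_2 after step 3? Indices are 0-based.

Step 1: u_0 = a_0 = (1, -1, -1).
Step 2: u_1 = a_1 − (5/3)·u_0 = (-14/3, -7/3, -7/3).
Step 3: u_2 = a_2 − (-2)·u_0 − (3/14)·u_1 = (0, -3/2, 3/2).

u_2 = (0, -3/2, 3/2)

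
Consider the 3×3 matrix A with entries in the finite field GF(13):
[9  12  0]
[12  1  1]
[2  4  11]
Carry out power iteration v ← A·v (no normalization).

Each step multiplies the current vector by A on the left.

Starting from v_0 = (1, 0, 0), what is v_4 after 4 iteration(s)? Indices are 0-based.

v_4 = (8, 1, 12)

v_0 = (1, 0, 0).
v_1 = A·v_0 = (9, 12, 2).
v_2 = A·v_1 = (4, 5, 10).
v_3 = A·v_2 = (5, 11, 8).
v_4 = A·v_3 = (8, 1, 12).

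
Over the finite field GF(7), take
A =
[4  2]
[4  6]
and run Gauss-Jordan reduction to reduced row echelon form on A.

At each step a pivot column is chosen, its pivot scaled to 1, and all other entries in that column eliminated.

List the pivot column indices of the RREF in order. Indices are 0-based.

pivot(0,0)=4: scale R0 → (1, 4)
  clear (1,0): R1 −= (4)R0 → (0, 4)
pivot(1,1)=4: scale R1 → (0, 1)
  clear (0,1): R0 −= (4)R1 → (1, 0)

pivot columns: 0, 1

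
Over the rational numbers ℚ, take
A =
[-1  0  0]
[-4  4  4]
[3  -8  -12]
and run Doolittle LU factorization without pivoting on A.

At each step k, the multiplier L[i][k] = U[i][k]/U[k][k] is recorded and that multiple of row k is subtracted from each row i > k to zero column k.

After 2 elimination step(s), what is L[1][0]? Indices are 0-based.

Step 1: pivot at (0,0) is -1.
  row1 ← row1 − (4)·row0  ⇒  L[1][0]=4, U row1=(0, 4, 4)
  row2 ← row2 − (-3)·row0  ⇒  L[2][0]=-3, U row2=(0, -8, -12)
Step 2: pivot at (1,1) is 4.
  row2 ← row2 − (-2)·row1  ⇒  L[2][1]=-2, U row2=(0, 0, -4)

L[1][0] = 4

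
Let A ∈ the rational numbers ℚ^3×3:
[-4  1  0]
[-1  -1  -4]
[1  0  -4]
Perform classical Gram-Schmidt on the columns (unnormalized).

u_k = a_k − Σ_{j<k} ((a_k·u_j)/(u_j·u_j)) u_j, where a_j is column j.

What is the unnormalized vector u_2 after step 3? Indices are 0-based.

u_2 = (-8/9, -8/9, -40/9)

Step 1: u_0 = a_0 = (-4, -1, 1).
Step 2: u_1 = a_1 − (-1/6)·u_0 = (1/3, -7/6, 1/6).
Step 3: u_2 = a_2 − (0)·u_0 − (8/3)·u_1 = (-8/9, -8/9, -40/9).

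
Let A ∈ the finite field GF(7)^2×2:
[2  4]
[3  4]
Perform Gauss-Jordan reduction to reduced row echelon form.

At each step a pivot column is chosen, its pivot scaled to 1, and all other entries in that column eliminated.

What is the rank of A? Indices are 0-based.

rank = 2

pivot(0,0)=2: scale R0 → (1, 2)
  clear (1,0): R1 −= (3)R0 → (0, 5)
pivot(1,1)=5: scale R1 → (0, 1)
  clear (0,1): R0 −= (2)R1 → (1, 0)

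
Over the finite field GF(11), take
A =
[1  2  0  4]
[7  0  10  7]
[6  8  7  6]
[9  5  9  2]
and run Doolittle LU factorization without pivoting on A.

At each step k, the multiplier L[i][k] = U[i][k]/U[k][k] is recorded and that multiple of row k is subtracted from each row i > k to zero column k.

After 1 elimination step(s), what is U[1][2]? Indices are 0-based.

U[1][2] = 10

Step 1: pivot at (0,0) is 1.
  row1 ← row1 − (7)·row0  ⇒  L[1][0]=7, U row1=(0, 8, 10, 1)
  row2 ← row2 − (6)·row0  ⇒  L[2][0]=6, U row2=(0, 7, 7, 4)
  row3 ← row3 − (9)·row0  ⇒  L[3][0]=9, U row3=(0, 9, 9, 10)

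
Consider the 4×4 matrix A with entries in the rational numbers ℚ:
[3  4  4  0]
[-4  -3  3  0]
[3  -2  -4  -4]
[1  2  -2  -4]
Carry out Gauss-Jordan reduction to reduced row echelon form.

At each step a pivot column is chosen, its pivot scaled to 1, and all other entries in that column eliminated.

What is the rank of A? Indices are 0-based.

step 1: normalize row 0 (÷3) = (1, 4/3, 4/3, 0)
  row 1: subtract -4×row0 = (0, 7/3, 25/3, 0)
  row 2: subtract 3×row0 = (0, -6, -8, -4)
  row 3: subtract 1×row0 = (0, 2/3, -10/3, -4)
step 2: normalize row 1 (÷7/3) = (0, 1, 25/7, 0)
  row 0: subtract 4/3×row1 = (1, 0, -24/7, 0)
  row 2: subtract -6×row1 = (0, 0, 94/7, -4)
  row 3: subtract 2/3×row1 = (0, 0, -40/7, -4)
step 3: normalize row 2 (÷94/7) = (0, 0, 1, -14/47)
  row 0: subtract -24/7×row2 = (1, 0, 0, -48/47)
  row 1: subtract 25/7×row2 = (0, 1, 0, 50/47)
  row 3: subtract -40/7×row2 = (0, 0, 0, -268/47)
step 4: normalize row 3 (÷-268/47) = (0, 0, 0, 1)
  row 0: subtract -48/47×row3 = (1, 0, 0, 0)
  row 1: subtract 50/47×row3 = (0, 1, 0, 0)
  row 2: subtract -14/47×row3 = (0, 0, 1, 0)

rank = 4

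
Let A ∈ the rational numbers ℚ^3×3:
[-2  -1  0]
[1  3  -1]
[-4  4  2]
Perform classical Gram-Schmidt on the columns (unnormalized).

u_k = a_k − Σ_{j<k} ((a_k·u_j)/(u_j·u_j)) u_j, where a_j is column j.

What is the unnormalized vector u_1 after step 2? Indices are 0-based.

Step 1: u_0 = a_0 = (-2, 1, -4).
Step 2: u_1 = a_1 − (-11/21)·u_0 = (-43/21, 74/21, 40/21).

u_1 = (-43/21, 74/21, 40/21)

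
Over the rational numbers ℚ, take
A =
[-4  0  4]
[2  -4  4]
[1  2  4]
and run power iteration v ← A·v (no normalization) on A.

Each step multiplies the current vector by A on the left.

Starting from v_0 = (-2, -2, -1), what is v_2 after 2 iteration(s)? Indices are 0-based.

v_0 = (-2, -2, -1).
v_1 = A·v_0 = (4, 0, -10).
v_2 = A·v_1 = (-56, -32, -36).

v_2 = (-56, -32, -36)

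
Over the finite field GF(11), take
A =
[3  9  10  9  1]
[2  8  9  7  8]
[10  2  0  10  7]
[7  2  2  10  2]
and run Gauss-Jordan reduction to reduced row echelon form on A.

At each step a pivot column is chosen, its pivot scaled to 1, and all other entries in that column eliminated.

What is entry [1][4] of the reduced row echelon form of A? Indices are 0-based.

pivot(0,0)=3: scale R0 → (1, 3, 7, 3, 4)
  clear (1,0): R1 −= (2)R0 → (0, 2, 6, 1, 0)
  clear (2,0): R2 −= (10)R0 → (0, 5, 7, 2, 0)
  clear (3,0): R3 −= (7)R0 → (0, 3, 8, 0, 7)
pivot(1,1)=2: scale R1 → (0, 1, 3, 6, 0)
  clear (0,1): R0 −= (3)R1 → (1, 0, 9, 7, 4)
  clear (2,1): R2 −= (5)R1 → (0, 0, 3, 5, 0)
  clear (3,1): R3 −= (3)R1 → (0, 0, 10, 4, 7)
pivot(2,2)=3: scale R2 → (0, 0, 1, 9, 0)
  clear (0,2): R0 −= (9)R2 → (1, 0, 0, 3, 4)
  clear (1,2): R1 −= (3)R2 → (0, 1, 0, 1, 0)
  clear (3,2): R3 −= (10)R2 → (0, 0, 0, 2, 7)
pivot(3,3)=2: scale R3 → (0, 0, 0, 1, 9)
  clear (0,3): R0 −= (3)R3 → (1, 0, 0, 0, 10)
  clear (1,3): R1 −= (1)R3 → (0, 1, 0, 0, 2)
  clear (2,3): R2 −= (9)R3 → (0, 0, 1, 0, 7)

M[1][4] = 2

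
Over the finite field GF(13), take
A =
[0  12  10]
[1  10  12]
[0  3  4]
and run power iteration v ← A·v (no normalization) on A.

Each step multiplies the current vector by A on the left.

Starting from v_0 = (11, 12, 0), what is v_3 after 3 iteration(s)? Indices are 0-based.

v_0 = (11, 12, 0).
v_1 = A·v_0 = (1, 1, 10).
v_2 = A·v_1 = (8, 1, 4).
v_3 = A·v_2 = (0, 1, 6).

v_3 = (0, 1, 6)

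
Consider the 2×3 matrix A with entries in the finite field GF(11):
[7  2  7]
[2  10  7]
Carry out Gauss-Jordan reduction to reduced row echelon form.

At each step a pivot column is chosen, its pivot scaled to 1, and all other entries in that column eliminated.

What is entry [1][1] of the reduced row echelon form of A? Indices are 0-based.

pivot(0,0)=7: scale R0 → (1, 5, 1)
  clear (1,0): R1 −= (2)R0 → (0, 0, 5)
col 1: no nonzero at/below row 1; advance.
pivot(1,2)=5: scale R1 → (0, 0, 1)
  clear (0,2): R0 −= (1)R1 → (1, 5, 0)

M[1][1] = 0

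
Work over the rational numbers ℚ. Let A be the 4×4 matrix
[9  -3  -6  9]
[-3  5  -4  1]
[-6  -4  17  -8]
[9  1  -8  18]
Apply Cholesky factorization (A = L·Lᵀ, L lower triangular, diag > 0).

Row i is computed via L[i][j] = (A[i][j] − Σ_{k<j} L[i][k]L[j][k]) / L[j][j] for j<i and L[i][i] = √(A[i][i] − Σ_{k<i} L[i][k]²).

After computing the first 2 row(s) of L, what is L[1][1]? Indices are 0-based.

L[1][1] = 2

Step 1: L[0][0] = √(9) = 3.
  L[1][0] = (-3) / L[0][0] = -1.
Step 2: L[1][1] = √(4) = 2.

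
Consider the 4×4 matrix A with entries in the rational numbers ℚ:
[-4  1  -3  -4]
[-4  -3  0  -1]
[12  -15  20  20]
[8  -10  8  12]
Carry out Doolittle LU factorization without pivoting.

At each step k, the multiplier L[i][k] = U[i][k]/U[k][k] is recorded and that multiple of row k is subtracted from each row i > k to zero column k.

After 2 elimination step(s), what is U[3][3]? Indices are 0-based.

Step 1: pivot at (0,0) is -4.
  row1 ← row1 − (1)·row0  ⇒  L[1][0]=1, U row1=(0, -4, 3, 3)
  row2 ← row2 − (-3)·row0  ⇒  L[2][0]=-3, U row2=(0, -12, 11, 8)
  row3 ← row3 − (-2)·row0  ⇒  L[3][0]=-2, U row3=(0, -8, 2, 4)
Step 2: pivot at (1,1) is -4.
  row2 ← row2 − (3)·row1  ⇒  L[2][1]=3, U row2=(0, 0, 2, -1)
  row3 ← row3 − (2)·row1  ⇒  L[3][1]=2, U row3=(0, 0, -4, -2)

U[3][3] = -2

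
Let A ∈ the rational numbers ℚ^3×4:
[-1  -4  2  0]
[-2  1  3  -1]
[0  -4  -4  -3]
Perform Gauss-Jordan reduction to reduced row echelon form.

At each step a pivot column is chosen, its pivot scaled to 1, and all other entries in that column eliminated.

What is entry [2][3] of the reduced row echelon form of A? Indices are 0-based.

M[2][3] = 31/40

pivot(0,0)=-1: scale R0 → (1, 4, -2, 0)
  clear (1,0): R1 −= (-2)R0 → (0, 9, -1, -1)
pivot(1,1)=9: scale R1 → (0, 1, -1/9, -1/9)
  clear (0,1): R0 −= (4)R1 → (1, 0, -14/9, 4/9)
  clear (2,1): R2 −= (-4)R1 → (0, 0, -40/9, -31/9)
pivot(2,2)=-40/9: scale R2 → (0, 0, 1, 31/40)
  clear (0,2): R0 −= (-14/9)R2 → (1, 0, 0, 33/20)
  clear (1,2): R1 −= (-1/9)R2 → (0, 1, 0, -1/40)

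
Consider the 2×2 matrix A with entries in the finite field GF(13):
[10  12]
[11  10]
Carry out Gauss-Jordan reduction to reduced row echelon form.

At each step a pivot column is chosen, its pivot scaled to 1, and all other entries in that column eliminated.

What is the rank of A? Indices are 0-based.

pivot(0,0)=10: scale R0 → (1, 9)
  clear (1,0): R1 −= (11)R0 → (0, 2)
pivot(1,1)=2: scale R1 → (0, 1)
  clear (0,1): R0 −= (9)R1 → (1, 0)

rank = 2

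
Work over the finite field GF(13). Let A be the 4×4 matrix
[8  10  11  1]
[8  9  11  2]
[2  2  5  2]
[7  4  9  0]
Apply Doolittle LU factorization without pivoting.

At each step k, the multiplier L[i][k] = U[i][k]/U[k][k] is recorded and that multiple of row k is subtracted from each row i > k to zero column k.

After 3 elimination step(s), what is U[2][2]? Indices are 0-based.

[col 0] pivot 8
  R1 -= 1*R0 → (0, 12, 0, 1)  (L[1][0] := 1)
  R2 -= 10*R0 → (0, 6, 12, 5)  (L[2][0] := 10)
  R3 -= 9*R0 → (0, 5, 1, 4)  (L[3][0] := 9)
[col 1] pivot 12
  R2 -= 7*R1 → (0, 0, 12, 11)  (L[2][1] := 7)
  R3 -= 8*R1 → (0, 0, 1, 9)  (L[3][1] := 8)
[col 2] pivot 12
  R3 -= 12*R2 → (0, 0, 0, 7)  (L[3][2] := 12)

U[2][2] = 12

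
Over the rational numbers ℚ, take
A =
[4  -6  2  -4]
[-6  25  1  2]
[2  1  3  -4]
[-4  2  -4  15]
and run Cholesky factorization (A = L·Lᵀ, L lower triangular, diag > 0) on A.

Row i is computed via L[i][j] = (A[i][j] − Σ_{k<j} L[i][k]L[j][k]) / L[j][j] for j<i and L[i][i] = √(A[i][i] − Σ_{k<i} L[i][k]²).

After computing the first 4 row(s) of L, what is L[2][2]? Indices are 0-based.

L[2][2] = 1

Step 1: L[0][0] = √(4) = 2.
  L[1][0] = (-6) / L[0][0] = -3.
Step 2: L[1][1] = √(16) = 4.
  L[2][0] = (2) / L[0][0] = 1.
  L[2][1] = (4) / L[1][1] = 1.
Step 3: L[2][2] = √(1) = 1.
  L[3][0] = (-4) / L[0][0] = -2.
  L[3][1] = (-4) / L[1][1] = -1.
  L[3][2] = (-1) / L[2][2] = -1.
Step 4: L[3][3] = √(9) = 3.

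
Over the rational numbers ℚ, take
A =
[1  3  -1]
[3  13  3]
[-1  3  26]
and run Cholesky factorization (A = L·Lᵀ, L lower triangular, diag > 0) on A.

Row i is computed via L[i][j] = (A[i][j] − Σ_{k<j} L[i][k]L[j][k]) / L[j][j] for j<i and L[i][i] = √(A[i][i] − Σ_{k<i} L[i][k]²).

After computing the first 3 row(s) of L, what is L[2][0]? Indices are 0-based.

L[2][0] = -1

Step 1: L[0][0] = √(1) = 1.
  L[1][0] = (3) / L[0][0] = 3.
Step 2: L[1][1] = √(4) = 2.
  L[2][0] = (-1) / L[0][0] = -1.
  L[2][1] = (6) / L[1][1] = 3.
Step 3: L[2][2] = √(16) = 4.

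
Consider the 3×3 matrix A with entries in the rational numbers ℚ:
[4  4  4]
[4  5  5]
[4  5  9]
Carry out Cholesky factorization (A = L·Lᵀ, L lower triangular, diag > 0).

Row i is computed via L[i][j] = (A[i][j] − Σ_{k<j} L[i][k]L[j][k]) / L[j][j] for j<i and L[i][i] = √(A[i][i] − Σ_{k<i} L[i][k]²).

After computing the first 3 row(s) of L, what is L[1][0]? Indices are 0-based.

L[1][0] = 2

Step 1: L[0][0] = √(4) = 2.
  L[1][0] = (4) / L[0][0] = 2.
Step 2: L[1][1] = √(1) = 1.
  L[2][0] = (4) / L[0][0] = 2.
  L[2][1] = (1) / L[1][1] = 1.
Step 3: L[2][2] = √(4) = 2.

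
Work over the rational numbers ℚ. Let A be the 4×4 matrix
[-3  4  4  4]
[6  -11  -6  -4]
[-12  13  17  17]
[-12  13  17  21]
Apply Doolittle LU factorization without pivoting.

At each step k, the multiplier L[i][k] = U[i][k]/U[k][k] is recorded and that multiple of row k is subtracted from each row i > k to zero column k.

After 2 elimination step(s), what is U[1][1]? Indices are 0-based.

Step 1: pivot at (0,0) is -3.
  row1 ← row1 − (-2)·row0  ⇒  L[1][0]=-2, U row1=(0, -3, 2, 4)
  row2 ← row2 − (4)·row0  ⇒  L[2][0]=4, U row2=(0, -3, 1, 1)
  row3 ← row3 − (4)·row0  ⇒  L[3][0]=4, U row3=(0, -3, 1, 5)
Step 2: pivot at (1,1) is -3.
  row2 ← row2 − (1)·row1  ⇒  L[2][1]=1, U row2=(0, 0, -1, -3)
  row3 ← row3 − (1)·row1  ⇒  L[3][1]=1, U row3=(0, 0, -1, 1)

U[1][1] = -3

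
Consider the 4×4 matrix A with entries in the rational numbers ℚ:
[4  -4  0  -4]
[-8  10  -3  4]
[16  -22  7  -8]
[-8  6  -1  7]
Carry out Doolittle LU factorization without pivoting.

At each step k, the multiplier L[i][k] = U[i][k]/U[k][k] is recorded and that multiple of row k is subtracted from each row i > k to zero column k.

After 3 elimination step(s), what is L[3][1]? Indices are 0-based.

L[3][1] = -1

Step 1: pivot at (0,0) is 4.
  row1 ← row1 − (-2)·row0  ⇒  L[1][0]=-2, U row1=(0, 2, -3, -4)
  row2 ← row2 − (4)·row0  ⇒  L[2][0]=4, U row2=(0, -6, 7, 8)
  row3 ← row3 − (-2)·row0  ⇒  L[3][0]=-2, U row3=(0, -2, -1, -1)
Step 2: pivot at (1,1) is 2.
  row2 ← row2 − (-3)·row1  ⇒  L[2][1]=-3, U row2=(0, 0, -2, -4)
  row3 ← row3 − (-1)·row1  ⇒  L[3][1]=-1, U row3=(0, 0, -4, -5)
Step 3: pivot at (2,2) is -2.
  row3 ← row3 − (2)·row2  ⇒  L[3][2]=2, U row3=(0, 0, 0, 3)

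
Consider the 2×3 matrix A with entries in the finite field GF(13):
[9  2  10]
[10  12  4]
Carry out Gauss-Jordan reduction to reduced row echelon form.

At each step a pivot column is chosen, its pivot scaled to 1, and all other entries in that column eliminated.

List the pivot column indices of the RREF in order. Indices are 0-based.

pivot columns: 0, 1

pivot(0,0)=9: scale R0 → (1, 6, 4)
  clear (1,0): R1 −= (10)R0 → (0, 4, 3)
pivot(1,1)=4: scale R1 → (0, 1, 4)
  clear (0,1): R0 −= (6)R1 → (1, 0, 6)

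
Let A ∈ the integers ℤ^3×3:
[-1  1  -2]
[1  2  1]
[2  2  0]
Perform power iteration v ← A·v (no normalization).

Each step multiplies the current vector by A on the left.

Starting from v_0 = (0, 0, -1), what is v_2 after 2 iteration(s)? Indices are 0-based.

v_0 = (0, 0, -1).
v_1 = A·v_0 = (2, -1, 0).
v_2 = A·v_1 = (-3, 0, 2).

v_2 = (-3, 0, 2)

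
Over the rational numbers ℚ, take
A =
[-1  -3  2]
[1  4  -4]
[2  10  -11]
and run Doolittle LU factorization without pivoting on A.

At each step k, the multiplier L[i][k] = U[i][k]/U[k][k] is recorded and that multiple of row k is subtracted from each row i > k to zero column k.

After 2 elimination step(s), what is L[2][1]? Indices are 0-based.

L[2][1] = 4

[col 0] pivot -1
  R1 -= -1*R0 → (0, 1, -2)  (L[1][0] := -1)
  R2 -= -2*R0 → (0, 4, -7)  (L[2][0] := -2)
[col 1] pivot 1
  R2 -= 4*R1 → (0, 0, 1)  (L[2][1] := 4)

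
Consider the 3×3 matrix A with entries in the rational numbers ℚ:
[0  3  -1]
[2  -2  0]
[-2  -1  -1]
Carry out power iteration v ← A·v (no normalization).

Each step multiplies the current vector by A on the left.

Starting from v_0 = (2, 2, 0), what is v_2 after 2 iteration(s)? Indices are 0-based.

v_0 = (2, 2, 0).
v_1 = A·v_0 = (6, 0, -6).
v_2 = A·v_1 = (6, 12, -6).

v_2 = (6, 12, -6)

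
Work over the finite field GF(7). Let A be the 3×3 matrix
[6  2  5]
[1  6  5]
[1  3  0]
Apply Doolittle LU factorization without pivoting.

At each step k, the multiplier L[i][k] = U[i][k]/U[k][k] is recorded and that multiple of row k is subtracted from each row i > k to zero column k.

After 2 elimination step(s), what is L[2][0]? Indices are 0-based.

L[2][0] = 6

k=0: U[0][0]=6
  eliminate (1,0): mult=6, new row 1: (0, 1, 3); set L[1][0]=6
  eliminate (2,0): mult=6, new row 2: (0, 5, 5); set L[2][0]=6
k=1: U[1][1]=1
  eliminate (2,1): mult=5, new row 2: (0, 0, 4); set L[2][1]=5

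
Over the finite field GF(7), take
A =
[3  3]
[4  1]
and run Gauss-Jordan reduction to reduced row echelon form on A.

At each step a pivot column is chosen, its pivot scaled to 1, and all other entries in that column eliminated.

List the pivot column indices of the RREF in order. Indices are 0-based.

pivot columns: 0, 1

step 1: normalize row 0 (÷3) = (1, 1)
  row 1: subtract 4×row0 = (0, 4)
step 2: normalize row 1 (÷4) = (0, 1)
  row 0: subtract 1×row1 = (1, 0)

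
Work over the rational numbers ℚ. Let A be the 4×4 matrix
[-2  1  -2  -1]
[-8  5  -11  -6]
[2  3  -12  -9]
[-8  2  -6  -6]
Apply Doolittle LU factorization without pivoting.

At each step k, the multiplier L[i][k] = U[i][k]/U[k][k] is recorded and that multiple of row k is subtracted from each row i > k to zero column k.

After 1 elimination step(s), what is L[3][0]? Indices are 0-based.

L[3][0] = 4

k=0: U[0][0]=-2
  eliminate (1,0): mult=4, new row 1: (0, 1, -3, -2); set L[1][0]=4
  eliminate (2,0): mult=-1, new row 2: (0, 4, -14, -10); set L[2][0]=-1
  eliminate (3,0): mult=4, new row 3: (0, -2, 2, -2); set L[3][0]=4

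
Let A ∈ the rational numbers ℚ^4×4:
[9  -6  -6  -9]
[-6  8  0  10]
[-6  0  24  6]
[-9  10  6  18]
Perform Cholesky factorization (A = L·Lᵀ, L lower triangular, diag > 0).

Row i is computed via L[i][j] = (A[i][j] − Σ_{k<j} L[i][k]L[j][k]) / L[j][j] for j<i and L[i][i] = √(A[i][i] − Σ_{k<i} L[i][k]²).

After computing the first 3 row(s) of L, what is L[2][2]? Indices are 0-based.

Step 1: L[0][0] = √(9) = 3.
  L[1][0] = (-6) / L[0][0] = -2.
Step 2: L[1][1] = √(4) = 2.
  L[2][0] = (-6) / L[0][0] = -2.
  L[2][1] = (-4) / L[1][1] = -2.
Step 3: L[2][2] = √(16) = 4.

L[2][2] = 4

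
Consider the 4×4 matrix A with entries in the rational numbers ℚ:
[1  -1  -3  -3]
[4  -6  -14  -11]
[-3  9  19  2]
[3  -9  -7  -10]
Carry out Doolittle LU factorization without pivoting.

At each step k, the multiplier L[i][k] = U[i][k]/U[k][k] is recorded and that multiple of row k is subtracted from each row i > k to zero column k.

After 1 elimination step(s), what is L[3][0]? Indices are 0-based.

L[3][0] = 3

[col 0] pivot 1
  R1 -= 4*R0 → (0, -2, -2, 1)  (L[1][0] := 4)
  R2 -= -3*R0 → (0, 6, 10, -7)  (L[2][0] := -3)
  R3 -= 3*R0 → (0, -6, 2, -1)  (L[3][0] := 3)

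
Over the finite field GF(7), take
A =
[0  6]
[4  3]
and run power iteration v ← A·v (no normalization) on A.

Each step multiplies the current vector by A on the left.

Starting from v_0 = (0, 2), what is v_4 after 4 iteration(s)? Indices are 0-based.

v_0 = (0, 2).
v_1 = A·v_0 = (5, 6).
v_2 = A·v_1 = (1, 3).
v_3 = A·v_2 = (4, 6).
v_4 = A·v_3 = (1, 6).

v_4 = (1, 6)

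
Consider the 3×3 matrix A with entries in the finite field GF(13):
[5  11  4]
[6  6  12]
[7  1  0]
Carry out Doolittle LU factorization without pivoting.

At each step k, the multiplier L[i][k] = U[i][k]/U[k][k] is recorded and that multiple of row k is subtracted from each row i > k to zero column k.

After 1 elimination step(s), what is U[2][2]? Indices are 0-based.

U[2][2] = 10

[col 0] pivot 5
  R1 -= 9*R0 → (0, 11, 2)  (L[1][0] := 9)
  R2 -= 4*R0 → (0, 9, 10)  (L[2][0] := 4)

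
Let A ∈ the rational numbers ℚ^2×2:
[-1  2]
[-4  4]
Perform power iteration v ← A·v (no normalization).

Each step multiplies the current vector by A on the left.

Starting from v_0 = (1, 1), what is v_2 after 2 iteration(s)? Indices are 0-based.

v_2 = (-1, -4)

v_0 = (1, 1).
v_1 = A·v_0 = (1, 0).
v_2 = A·v_1 = (-1, -4).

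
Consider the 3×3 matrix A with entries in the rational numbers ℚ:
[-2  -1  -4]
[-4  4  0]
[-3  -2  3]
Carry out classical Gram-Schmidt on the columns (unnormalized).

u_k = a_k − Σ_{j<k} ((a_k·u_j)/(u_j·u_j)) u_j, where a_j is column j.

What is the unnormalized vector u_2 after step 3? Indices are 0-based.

u_2 = (-464/109, 116/545, 1392/545)

Step 1: u_0 = a_0 = (-2, -4, -3).
Step 2: u_1 = a_1 − (-8/29)·u_0 = (-45/29, 84/29, -82/29).
Step 3: u_2 = a_2 − (-1/29)·u_0 − (-66/545)·u_1 = (-464/109, 116/545, 1392/545).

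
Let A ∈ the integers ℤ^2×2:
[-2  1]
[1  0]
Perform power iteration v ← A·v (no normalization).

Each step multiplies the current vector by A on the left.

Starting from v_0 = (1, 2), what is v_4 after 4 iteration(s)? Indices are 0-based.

v_0 = (1, 2).
v_1 = A·v_0 = (0, 1).
v_2 = A·v_1 = (1, 0).
v_3 = A·v_2 = (-2, 1).
v_4 = A·v_3 = (5, -2).

v_4 = (5, -2)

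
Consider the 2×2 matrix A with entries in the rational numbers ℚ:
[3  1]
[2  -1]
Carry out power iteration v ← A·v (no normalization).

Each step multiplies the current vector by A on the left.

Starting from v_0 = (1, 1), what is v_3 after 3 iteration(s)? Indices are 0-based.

v_0 = (1, 1).
v_1 = A·v_0 = (4, 1).
v_2 = A·v_1 = (13, 7).
v_3 = A·v_2 = (46, 19).

v_3 = (46, 19)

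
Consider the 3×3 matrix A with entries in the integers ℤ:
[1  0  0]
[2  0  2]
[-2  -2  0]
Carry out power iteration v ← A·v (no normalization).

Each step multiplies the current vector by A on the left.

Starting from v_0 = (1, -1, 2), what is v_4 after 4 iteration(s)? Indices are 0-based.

v_0 = (1, -1, 2).
v_1 = A·v_0 = (1, 6, 0).
v_2 = A·v_1 = (1, 2, -14).
v_3 = A·v_2 = (1, -26, -6).
v_4 = A·v_3 = (1, -10, 50).

v_4 = (1, -10, 50)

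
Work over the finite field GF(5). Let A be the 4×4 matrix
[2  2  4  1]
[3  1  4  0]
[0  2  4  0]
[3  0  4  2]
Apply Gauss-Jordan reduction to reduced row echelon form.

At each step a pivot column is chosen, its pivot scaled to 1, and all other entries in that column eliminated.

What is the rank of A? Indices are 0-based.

pivot(0,0)=2: scale R0 → (1, 1, 2, 3)
  clear (1,0): R1 −= (3)R0 → (0, 3, 3, 1)
  clear (3,0): R3 −= (3)R0 → (0, 2, 3, 3)
pivot(1,1)=3: scale R1 → (0, 1, 1, 2)
  clear (0,1): R0 −= (1)R1 → (1, 0, 1, 1)
  clear (2,1): R2 −= (2)R1 → (0, 0, 2, 1)
  clear (3,1): R3 −= (2)R1 → (0, 0, 1, 4)
pivot(2,2)=2: scale R2 → (0, 0, 1, 3)
  clear (0,2): R0 −= (1)R2 → (1, 0, 0, 3)
  clear (1,2): R1 −= (1)R2 → (0, 1, 0, 4)
  clear (3,2): R3 −= (1)R2 → (0, 0, 0, 1)
pivot(3,3)=1: scale R3 → (0, 0, 0, 1)
  clear (0,3): R0 −= (3)R3 → (1, 0, 0, 0)
  clear (1,3): R1 −= (4)R3 → (0, 1, 0, 0)
  clear (2,3): R2 −= (3)R3 → (0, 0, 1, 0)

rank = 4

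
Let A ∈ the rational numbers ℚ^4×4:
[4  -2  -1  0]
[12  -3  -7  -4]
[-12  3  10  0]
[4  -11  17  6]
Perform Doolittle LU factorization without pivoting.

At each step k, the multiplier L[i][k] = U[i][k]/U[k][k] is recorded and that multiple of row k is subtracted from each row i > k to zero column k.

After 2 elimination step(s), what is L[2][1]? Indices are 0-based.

L[2][1] = -1

[col 0] pivot 4
  R1 -= 3*R0 → (0, 3, -4, -4)  (L[1][0] := 3)
  R2 -= -3*R0 → (0, -3, 7, 0)  (L[2][0] := -3)
  R3 -= 1*R0 → (0, -9, 18, 6)  (L[3][0] := 1)
[col 1] pivot 3
  R2 -= -1*R1 → (0, 0, 3, -4)  (L[2][1] := -1)
  R3 -= -3*R1 → (0, 0, 6, -6)  (L[3][1] := -3)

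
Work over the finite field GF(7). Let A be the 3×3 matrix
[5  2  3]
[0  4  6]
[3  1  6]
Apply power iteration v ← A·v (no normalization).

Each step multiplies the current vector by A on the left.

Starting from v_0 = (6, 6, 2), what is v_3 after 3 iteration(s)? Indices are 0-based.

v_0 = (6, 6, 2).
v_1 = A·v_0 = (6, 1, 1).
v_2 = A·v_1 = (0, 3, 4).
v_3 = A·v_2 = (4, 1, 6).

v_3 = (4, 1, 6)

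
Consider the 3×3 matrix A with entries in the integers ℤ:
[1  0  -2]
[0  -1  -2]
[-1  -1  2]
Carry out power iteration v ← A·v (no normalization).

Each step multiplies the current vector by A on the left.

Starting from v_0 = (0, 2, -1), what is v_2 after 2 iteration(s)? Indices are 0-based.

v_2 = (10, 8, -10)

v_0 = (0, 2, -1).
v_1 = A·v_0 = (2, 0, -4).
v_2 = A·v_1 = (10, 8, -10).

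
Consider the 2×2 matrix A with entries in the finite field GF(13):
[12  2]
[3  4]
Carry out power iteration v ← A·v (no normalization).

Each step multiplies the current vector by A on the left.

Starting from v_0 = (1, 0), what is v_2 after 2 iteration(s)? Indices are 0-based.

v_2 = (7, 9)

v_0 = (1, 0).
v_1 = A·v_0 = (12, 3).
v_2 = A·v_1 = (7, 9).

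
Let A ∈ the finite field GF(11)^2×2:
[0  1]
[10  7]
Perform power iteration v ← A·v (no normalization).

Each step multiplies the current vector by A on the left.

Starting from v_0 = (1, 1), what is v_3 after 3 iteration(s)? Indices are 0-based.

v_3 = (8, 6)

v_0 = (1, 1).
v_1 = A·v_0 = (1, 6).
v_2 = A·v_1 = (6, 8).
v_3 = A·v_2 = (8, 6).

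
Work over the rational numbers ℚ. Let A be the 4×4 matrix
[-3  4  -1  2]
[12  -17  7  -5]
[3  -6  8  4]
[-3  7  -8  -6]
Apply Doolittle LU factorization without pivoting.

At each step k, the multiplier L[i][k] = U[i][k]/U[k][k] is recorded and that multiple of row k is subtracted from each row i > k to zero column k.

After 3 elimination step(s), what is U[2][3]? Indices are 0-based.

k=0: U[0][0]=-3
  eliminate (1,0): mult=-4, new row 1: (0, -1, 3, 3); set L[1][0]=-4
  eliminate (2,0): mult=-1, new row 2: (0, -2, 7, 6); set L[2][0]=-1
  eliminate (3,0): mult=1, new row 3: (0, 3, -7, -8); set L[3][0]=1
k=1: U[1][1]=-1
  eliminate (2,1): mult=2, new row 2: (0, 0, 1, 0); set L[2][1]=2
  eliminate (3,1): mult=-3, new row 3: (0, 0, 2, 1); set L[3][1]=-3
k=2: U[2][2]=1
  eliminate (3,2): mult=2, new row 3: (0, 0, 0, 1); set L[3][2]=2

U[2][3] = 0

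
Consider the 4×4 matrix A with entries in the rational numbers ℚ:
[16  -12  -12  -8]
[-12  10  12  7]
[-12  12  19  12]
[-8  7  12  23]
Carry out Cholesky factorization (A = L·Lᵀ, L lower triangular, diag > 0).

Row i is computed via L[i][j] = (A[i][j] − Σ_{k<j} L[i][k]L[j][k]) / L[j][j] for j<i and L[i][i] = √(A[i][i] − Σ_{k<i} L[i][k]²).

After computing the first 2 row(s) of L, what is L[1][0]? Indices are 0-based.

L[1][0] = -3

Step 1: L[0][0] = √(16) = 4.
  L[1][0] = (-12) / L[0][0] = -3.
Step 2: L[1][1] = √(1) = 1.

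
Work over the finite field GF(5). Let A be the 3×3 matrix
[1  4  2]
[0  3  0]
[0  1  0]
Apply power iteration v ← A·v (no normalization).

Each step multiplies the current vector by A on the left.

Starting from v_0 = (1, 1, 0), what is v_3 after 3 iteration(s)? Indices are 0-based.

v_0 = (1, 1, 0).
v_1 = A·v_0 = (0, 3, 1).
v_2 = A·v_1 = (4, 4, 3).
v_3 = A·v_2 = (1, 2, 4).

v_3 = (1, 2, 4)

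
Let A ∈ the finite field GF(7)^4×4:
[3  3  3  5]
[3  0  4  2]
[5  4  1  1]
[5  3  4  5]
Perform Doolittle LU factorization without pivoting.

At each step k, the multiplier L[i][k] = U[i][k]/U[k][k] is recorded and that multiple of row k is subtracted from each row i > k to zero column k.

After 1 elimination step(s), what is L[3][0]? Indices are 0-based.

Step 1: pivot at (0,0) is 3.
  row1 ← row1 − (1)·row0  ⇒  L[1][0]=1, U row1=(0, 4, 1, 4)
  row2 ← row2 − (4)·row0  ⇒  L[2][0]=4, U row2=(0, 6, 3, 2)
  row3 ← row3 − (4)·row0  ⇒  L[3][0]=4, U row3=(0, 5, 6, 6)

L[3][0] = 4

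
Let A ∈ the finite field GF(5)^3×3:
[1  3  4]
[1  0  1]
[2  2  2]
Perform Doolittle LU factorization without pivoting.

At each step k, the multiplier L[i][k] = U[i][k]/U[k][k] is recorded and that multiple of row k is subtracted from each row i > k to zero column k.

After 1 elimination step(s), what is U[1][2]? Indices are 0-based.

U[1][2] = 2

k=0: U[0][0]=1
  eliminate (1,0): mult=1, new row 1: (0, 2, 2); set L[1][0]=1
  eliminate (2,0): mult=2, new row 2: (0, 1, 4); set L[2][0]=2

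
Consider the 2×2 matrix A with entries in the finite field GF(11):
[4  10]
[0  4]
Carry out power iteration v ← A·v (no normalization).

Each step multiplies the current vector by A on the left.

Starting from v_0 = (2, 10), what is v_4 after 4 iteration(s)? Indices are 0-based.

v_4 = (9, 8)

v_0 = (2, 10).
v_1 = A·v_0 = (9, 7).
v_2 = A·v_1 = (7, 6).
v_3 = A·v_2 = (0, 2).
v_4 = A·v_3 = (9, 8).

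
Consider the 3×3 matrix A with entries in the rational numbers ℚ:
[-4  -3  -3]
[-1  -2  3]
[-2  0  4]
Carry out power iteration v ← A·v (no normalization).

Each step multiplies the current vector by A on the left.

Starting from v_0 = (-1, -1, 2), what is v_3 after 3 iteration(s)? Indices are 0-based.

v_0 = (-1, -1, 2).
v_1 = A·v_0 = (1, 9, 10).
v_2 = A·v_1 = (-61, 11, 38).
v_3 = A·v_2 = (97, 153, 274).

v_3 = (97, 153, 274)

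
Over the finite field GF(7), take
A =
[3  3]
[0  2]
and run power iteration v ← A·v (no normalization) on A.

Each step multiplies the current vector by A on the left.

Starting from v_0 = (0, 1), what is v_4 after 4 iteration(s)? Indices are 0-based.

v_0 = (0, 1).
v_1 = A·v_0 = (3, 2).
v_2 = A·v_1 = (1, 4).
v_3 = A·v_2 = (1, 1).
v_4 = A·v_3 = (6, 2).

v_4 = (6, 2)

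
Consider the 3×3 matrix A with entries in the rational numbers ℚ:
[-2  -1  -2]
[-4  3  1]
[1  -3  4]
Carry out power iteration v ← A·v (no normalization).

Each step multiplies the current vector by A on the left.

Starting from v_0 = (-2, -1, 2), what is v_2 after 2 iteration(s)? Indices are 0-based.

v_2 = (-27, 26, 16)

v_0 = (-2, -1, 2).
v_1 = A·v_0 = (1, 7, 9).
v_2 = A·v_1 = (-27, 26, 16).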